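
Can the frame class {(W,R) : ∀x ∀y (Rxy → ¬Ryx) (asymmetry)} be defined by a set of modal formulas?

Any modally definable frame class is closed under surjective bounded morphisms.
The 5-cycle (worlds a,b,c,d,e with a→b→c→d→e→a) is asymmetric. Mapping every world to a single reflexive point • is a surjective bounded morphism, and the reflexive point is not asymmetric (R•• but asymmetry requires ¬R••).
Hence asymmetry is not modally definable.

No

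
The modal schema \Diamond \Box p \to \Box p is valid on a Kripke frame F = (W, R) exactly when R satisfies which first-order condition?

Replacing p by ¬p and contraposing gives the equivalent schema ◇p → □◇p.
Suppose ◇p→□◇p is valid. Take Rxy, Rxz and set V(p)={y}. Then ◇p at x, so □◇p at x, so ◇p at z, so some w with Rzw has p; w=y, i.e. Rzy. By symmetry of the argument, Ryz.

The Euclidean property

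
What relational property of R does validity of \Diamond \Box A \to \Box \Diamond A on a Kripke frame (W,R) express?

This schema is the .2 axiom.
It corresponds to convergence: \forall x \forall y \forall z (Rxy \wedge Rxz \to \exists w (Ryw \wedge Rzw)).

Convergence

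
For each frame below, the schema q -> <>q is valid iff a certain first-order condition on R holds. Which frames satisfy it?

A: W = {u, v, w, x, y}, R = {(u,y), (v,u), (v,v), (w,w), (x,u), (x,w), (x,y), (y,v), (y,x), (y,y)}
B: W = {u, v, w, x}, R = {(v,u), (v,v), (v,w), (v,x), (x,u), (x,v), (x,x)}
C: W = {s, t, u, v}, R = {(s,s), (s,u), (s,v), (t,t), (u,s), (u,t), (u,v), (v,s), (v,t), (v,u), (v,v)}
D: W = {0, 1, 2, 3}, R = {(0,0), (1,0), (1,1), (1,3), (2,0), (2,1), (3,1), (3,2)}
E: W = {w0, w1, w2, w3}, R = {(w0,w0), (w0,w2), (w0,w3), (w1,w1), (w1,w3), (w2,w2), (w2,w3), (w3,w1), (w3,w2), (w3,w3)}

E

Frame correspondent (Sahlqvist): forall x Rxx — i.e. reflexivity.
A: fails — world u does not see itself.
B: fails — world u does not see itself.
C: fails — world u does not see itself.
D: fails — world 2 does not see itself.
E: ✓.
Valid on: E.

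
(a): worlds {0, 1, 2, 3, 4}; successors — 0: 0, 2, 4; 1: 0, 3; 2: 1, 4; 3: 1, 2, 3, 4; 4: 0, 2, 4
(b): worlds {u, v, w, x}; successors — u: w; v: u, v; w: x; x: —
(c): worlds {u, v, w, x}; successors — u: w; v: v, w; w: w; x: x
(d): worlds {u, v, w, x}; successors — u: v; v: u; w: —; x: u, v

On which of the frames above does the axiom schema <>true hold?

(a), (c)

This is the axiom for seriality; its first-order frame correspondent is forall x exists y Rxy.
(a): holds.
(b): fails — world x has no successor.
(c): holds.
(d): fails — world w has no successor.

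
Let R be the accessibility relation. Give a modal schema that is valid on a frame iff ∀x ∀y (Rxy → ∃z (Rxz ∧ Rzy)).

□□q → □q

The condition is density. The C4 schema □□q → □q defines it.
Suppose □□q→□q is valid. Take Rxy and set V(q)={w : xR²w}. Then □□q at x, so □q at x, so q at y, i.e. ∃z(Rxz∧Rzy).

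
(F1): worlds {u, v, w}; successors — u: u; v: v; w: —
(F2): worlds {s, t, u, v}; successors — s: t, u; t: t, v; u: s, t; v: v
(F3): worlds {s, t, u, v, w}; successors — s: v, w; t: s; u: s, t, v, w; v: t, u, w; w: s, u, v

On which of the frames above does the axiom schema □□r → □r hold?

The schema corresponds to density: ∀x ∀y (Rxy → ∃z (Rxz ∧ Rzy)).
(F1): satisfies the condition.
(F2): fails — Rus but no z with Ruz and Rzs.
(F3): fails — Rts but no z with Rtz and Rzs.
Valid on: (F1).

(F1)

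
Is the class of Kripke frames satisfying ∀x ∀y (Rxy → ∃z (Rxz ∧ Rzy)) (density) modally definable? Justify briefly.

Yes — defined by □□p → □p

The condition is density. A defining modal formula is □□p → □p.
Suppose □□p→□p is valid. Take Rxy and set V(p)={w : xR²w}. Then □□p at x, so □p at x, so p at y, i.e. ∃z(Rxz∧Rzy).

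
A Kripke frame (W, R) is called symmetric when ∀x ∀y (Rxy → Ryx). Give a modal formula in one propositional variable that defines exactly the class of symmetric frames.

ψ → □◇ψ

The condition is symmetry. The B schema ψ → □◇ψ defines it.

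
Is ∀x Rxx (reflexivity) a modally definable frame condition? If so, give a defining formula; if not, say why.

Yes, by □p → p

The condition is reflexivity. A defining modal formula is □p → p.
Suppose □p→p is valid. At any x set V(p)={w : Rxw}. Then □p holds at x, so p holds at x, i.e. Rxx.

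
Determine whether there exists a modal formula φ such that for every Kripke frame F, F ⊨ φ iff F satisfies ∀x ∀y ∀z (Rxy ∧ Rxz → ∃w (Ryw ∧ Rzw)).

The condition is convergence. A defining modal formula is ◇□q → □◇q.
Suppose ◇□q→□◇q is valid. Take Rxy, Rxz and set V(q)={w : Ryw}. Then □q at y so ◇□q at x, so □◇q at x, so ◇q at z, giving w with Rzw and Ryw.

Definable; ◇□q → □◇q defines it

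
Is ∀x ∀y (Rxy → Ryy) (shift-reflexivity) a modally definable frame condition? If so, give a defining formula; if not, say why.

Yes — defined by □(□q → q)

Yes: it is shift-reflexivity, defined by the T□ schema □(□q → q).
Suppose □(□q→q) is valid. Take Rxy and set V(q)={w : Ryw}. Then at y, □q holds; since □(□q→q) at x, □q→q at y, so q at y, i.e. Ryy.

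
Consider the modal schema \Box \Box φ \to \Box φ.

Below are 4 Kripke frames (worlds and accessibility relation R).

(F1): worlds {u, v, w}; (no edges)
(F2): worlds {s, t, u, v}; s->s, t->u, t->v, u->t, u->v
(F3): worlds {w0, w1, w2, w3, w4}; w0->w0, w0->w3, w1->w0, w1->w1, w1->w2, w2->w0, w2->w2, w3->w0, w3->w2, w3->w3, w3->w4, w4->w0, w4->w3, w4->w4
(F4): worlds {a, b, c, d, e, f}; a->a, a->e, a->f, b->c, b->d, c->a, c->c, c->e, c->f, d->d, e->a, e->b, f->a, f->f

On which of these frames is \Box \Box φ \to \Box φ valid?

(F1), (F3)

Frame correspondent (Sahlqvist): \forall x \forall y (Rxy \to \exists z (Rxz \wedge Rzy)) — i.e. density.
(F1): condition met.
(F2): fails — Rut but no z with Ruz and Rzt.
(F3): condition met.
(F4): fails — Reb but no z with Rez and Rzb.
Valid on: (F1), (F3).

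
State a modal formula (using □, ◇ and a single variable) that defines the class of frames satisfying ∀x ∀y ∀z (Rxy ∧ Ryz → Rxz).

□ψ → □□ψ

A defining formula is □ψ → □□ψ (the 4 axiom).
Suppose □ψ→□□ψ is valid. Take Rxy, Ryz and set V(ψ)={w : Rxw}. Then □ψ at x, so □□ψ at x, so □ψ at y, so ψ at z, i.e. Rxz.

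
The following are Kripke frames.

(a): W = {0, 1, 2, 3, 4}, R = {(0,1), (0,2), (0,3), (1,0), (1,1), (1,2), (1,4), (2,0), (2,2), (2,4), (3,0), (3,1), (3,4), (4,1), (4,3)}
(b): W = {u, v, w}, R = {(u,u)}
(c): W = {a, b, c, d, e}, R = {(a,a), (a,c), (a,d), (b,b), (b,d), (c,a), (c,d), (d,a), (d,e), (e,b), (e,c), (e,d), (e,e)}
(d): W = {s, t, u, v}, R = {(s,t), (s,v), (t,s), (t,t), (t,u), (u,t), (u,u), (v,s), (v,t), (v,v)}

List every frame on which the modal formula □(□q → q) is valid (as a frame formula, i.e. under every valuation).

Frame correspondent (Sahlqvist): ∀x ∀y (Rxy → Ryy) — i.e. shift-reflexivity.
(a): fails — R10 but not R00.
(b): ✓.
(c): fails — Rcd but not Rdd.
(d): fails — Rts but not Rss.

(b)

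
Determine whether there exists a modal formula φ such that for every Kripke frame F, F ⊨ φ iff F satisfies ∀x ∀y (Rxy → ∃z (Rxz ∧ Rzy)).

Definable; □□q → □q defines it

The condition is density. A defining modal formula is □□q → □q.
Suppose □□q→□q is valid. Take Rxy and set V(q)={w : xR²w}. Then □□q at x, so □q at x, so q at y, i.e. ∃z(Rxz∧Rzy).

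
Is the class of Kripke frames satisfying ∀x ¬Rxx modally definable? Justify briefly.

No — not modally definable

Any modally definable frame class is closed under surjective bounded morphisms.
The 5-cycle (worlds w0,w1,w2,w3,w4 with w0→w1→w2→w3→w4→w0) is irreflexive, and the map sending every world to a single reflexive point • is a surjective bounded morphism (forth: every edge maps to (•,•); back: every world has a successor). So any modal formula valid on the 5-cycle is also valid on the reflexive point, which is not irreflexive.
So no modal formula (or set of formulas) defines exactly the irreflexive frames.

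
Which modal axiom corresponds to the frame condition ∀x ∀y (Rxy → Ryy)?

The condition is shift-reflexivity. The T□ schema □(□r → r) defines it.
Suppose □(□r→r) is valid. Take Rxy and set V(r)={w : Ryw}. Then at y, □r holds; since □(□r→r) at x, □r→r at y, so r at y, i.e. Ryy.

□(□r → r)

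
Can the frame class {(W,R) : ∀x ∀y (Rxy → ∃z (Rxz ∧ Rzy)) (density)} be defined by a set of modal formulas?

Yes — defined by □□r → □r

The condition is density. A defining modal formula is □□r → □r.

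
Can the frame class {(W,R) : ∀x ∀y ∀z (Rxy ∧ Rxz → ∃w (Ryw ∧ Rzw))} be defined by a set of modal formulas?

Definable; ◇□r → □◇r defines it

This is a Sahlqvist condition; the .2 axiom ◇□r → □◇r defines it.
Suppose ◇□r→□◇r is valid. Take Rxy, Rxz and set V(r)={w : Ryw}. Then □r at y so ◇□r at x, so □◇r at x, so ◇r at z, giving w with Rzw and Ryw.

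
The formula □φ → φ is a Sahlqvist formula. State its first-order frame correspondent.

Reflexivity

Suppose □φ→φ is valid. At any x set V(φ)={w : Rxw}. Then □φ holds at x, so φ holds at x, i.e. Rxx.
Conversely, any frame satisfying ∀x Rxx validates the schema.
Frame condition: ∀x Rxx.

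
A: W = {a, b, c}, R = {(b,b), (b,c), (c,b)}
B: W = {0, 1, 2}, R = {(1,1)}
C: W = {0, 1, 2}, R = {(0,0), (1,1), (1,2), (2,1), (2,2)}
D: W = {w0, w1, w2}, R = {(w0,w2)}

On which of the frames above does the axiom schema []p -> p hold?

C

Frame correspondent (Sahlqvist): forall x Rxx — i.e. reflexivity.
A: fails — world a does not see itself.
B: fails — world 0 does not see itself.
C: satisfies the condition.
D: fails — world w0 does not see itself.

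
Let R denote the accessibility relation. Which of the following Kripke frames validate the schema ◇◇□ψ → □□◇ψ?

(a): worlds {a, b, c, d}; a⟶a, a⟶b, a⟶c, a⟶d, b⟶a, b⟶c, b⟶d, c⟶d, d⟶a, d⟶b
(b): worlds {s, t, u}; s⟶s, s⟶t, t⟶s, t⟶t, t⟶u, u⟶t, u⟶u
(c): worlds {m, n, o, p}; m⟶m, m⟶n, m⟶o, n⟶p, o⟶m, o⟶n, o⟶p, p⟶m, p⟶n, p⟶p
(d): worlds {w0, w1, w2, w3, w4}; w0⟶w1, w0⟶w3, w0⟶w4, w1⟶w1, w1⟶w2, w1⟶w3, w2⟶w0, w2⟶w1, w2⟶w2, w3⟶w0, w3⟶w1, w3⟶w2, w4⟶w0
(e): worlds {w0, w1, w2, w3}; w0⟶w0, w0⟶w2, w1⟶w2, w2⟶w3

This is the axiom for a generalized confluence (Geach) condition; its first-order frame correspondent is ∀x ∀y ∀z ((xR²y ∧ xR²z) → ∃w (yRw ∧ zRw)).
(a): fails — aR²c, aR²d but no w with cRw and dRw.
(b): holds.
(c): fails — mR²m, mR²n but no w with mRw and nRw.
(d): fails — w2R²w0, w2R²w4 but no w with w0Rw and w4Rw.
(e): fails — w0R²w0, w0R²w2 but no w with w0Rw and w2Rw.
Valid on: (b).

(b)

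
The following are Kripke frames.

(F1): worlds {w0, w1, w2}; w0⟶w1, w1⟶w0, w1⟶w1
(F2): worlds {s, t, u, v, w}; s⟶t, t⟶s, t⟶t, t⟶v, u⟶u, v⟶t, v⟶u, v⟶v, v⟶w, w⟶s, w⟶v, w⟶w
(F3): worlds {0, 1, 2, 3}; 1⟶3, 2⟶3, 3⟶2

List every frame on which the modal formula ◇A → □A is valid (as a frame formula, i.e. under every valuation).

(F3)

This is the axiom for partial functionality; its first-order frame correspondent is ∀x ∀y ∀z (Rxy ∧ Rxz → y = z).
(F1): fails — w1 sees both w0 and w1.
(F2): fails — t sees both s and t.
(F3): satisfies the condition.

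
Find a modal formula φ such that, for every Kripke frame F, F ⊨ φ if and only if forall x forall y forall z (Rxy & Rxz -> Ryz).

◇ψ → □◇ψ

The condition is the Euclidean property. The 5 schema ◇ψ → □◇ψ defines it.
Suppose ◇ψ→□◇ψ is valid. Take Rxy, Rxz and set V(ψ)={y}. Then ◇ψ at x, so □◇ψ at x, so ◇ψ at z, so some w with Rzw has ψ; w=y, i.e. Rzy. By symmetry of the argument, Ryz.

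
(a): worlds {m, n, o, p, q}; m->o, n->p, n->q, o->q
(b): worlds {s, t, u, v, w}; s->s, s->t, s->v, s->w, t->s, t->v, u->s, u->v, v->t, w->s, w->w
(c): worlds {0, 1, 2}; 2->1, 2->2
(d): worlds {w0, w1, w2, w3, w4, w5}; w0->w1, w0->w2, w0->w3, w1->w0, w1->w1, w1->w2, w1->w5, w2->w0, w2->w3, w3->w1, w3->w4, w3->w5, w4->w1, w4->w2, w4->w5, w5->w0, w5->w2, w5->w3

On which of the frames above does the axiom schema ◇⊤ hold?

The schema corresponds to seriality: ∀x ∃y Rxy.
(a): fails — world p has no successor.
(b): condition met.
(c): fails — world 0 has no successor.
(d): condition met.

(b), (d)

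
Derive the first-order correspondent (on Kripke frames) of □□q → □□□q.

This is a Sahlqvist (Geach-type) schema ◇^0□^2q → □^3◇^0q.
First-order correspondent: ∀x ∀z (xR³z → ∃w (xR²w ∧ z = w)).

∀x ∀z (xR³z → ∃w (xR²w ∧ z = w))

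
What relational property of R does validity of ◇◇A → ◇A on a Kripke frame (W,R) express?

Replacing A by ¬A and contraposing gives the equivalent schema □A → □□A.
Suppose □A→□□A is valid. Take Rxy, Ryz and set V(A)={w : Rxw}. Then □A at x, so □□A at x, so □A at y, so A at z, i.e. Rxz.

transitivity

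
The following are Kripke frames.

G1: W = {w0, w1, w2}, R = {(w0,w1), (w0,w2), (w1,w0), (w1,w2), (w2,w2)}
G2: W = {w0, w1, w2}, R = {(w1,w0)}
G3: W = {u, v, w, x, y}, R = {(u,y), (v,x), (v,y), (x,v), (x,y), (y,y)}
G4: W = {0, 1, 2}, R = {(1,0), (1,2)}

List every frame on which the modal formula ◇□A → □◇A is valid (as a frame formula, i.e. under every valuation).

G1, G3

The schema corresponds to convergence: ∀x ∀y ∀z (Rxy ∧ Rxz → ∃w (Ryw ∧ Rzw)).
G1: ✓.
G2: fails — Rw1w0 and Rw1w0 but w0 and w0 have no common successor.
G3: ✓.
G4: fails — R12 and R12 but 2 and 2 have no common successor.
Valid on: G1, G3.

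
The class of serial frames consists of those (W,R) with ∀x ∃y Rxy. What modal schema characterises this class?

□ψ → ◇ψ

This is seriality; the standard corresponding axiom is D: □ψ → ◇ψ.
Suppose □ψ→◇ψ is valid. At any x set V(ψ)=W. Then □ψ at x, so ◇ψ at x, so x has a successor.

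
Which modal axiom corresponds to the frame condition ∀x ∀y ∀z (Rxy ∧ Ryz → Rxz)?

This is transitivity; the standard corresponding axiom is 4: □ψ → □□ψ.
Suppose □ψ→□□ψ is valid. Take Rxy, Ryz and set V(ψ)={w : Rxw}. Then □ψ at x, so □□ψ at x, so □ψ at y, so ψ at z, i.e. Rxz.

□ψ → □□ψ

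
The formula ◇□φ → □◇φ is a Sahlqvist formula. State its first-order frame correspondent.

Suppose ◇□φ→□◇φ is valid. Take Rxy, Rxz and set V(φ)={w : Ryw}. Then □φ at y so ◇□φ at x, so □◇φ at x, so ◇φ at z, giving w with Rzw and Ryw.

convergence: ∀x ∀y ∀z (Rxy ∧ Rxz → ∃w (Ryw ∧ Rzw))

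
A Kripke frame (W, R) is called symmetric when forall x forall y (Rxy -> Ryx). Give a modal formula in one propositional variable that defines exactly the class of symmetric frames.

A defining formula is s → □◇s (the B axiom).
Suppose s→□◇s is valid. Take Rxy and set V(s)={x}. Then s at x, so □◇s at x, so ◇s at y, so some z with Ryz has s; z=x, i.e. Ryx.

s → □◇s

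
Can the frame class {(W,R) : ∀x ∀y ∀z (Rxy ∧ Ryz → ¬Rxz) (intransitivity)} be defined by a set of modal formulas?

No — not modally definable

If a class were modally definable it would be closed under surjective bounded morphisms (Goldblatt–Thomason).
The 3-cycle (worlds w0,w1,w2 with w0→w1→w2→w0) is intransitive. Mapping every world to a single reflexive point • is a surjective bounded morphism; the reflexive point is not intransitive (R••∧R•• but R••).
Hence intransitivity is not modally definable.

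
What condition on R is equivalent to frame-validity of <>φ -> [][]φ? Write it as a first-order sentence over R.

This is a Sahlqvist (Geach-type) schema ◇^1□^0φ → □^2◇^0φ.
First-order correspondent: forall x forall y forall z ((xRy & x R^2 z) -> exists w (y = w & z = w)).

forall x forall y forall z ((xRy & x R^2 z) -> exists w (y = w & z = w))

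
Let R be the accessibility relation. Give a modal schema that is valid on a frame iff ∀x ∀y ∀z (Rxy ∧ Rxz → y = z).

The condition is partial functionality. The CD schema ◇s → □s defines it.

◇s → □s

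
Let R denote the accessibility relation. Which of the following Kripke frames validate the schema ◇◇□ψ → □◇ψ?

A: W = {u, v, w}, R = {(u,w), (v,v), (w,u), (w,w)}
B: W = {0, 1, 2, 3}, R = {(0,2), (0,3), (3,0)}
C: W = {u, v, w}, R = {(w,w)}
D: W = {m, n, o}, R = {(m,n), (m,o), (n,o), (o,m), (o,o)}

Frame correspondent (Sahlqvist): ∀x ∀y ∀z ((xR²y ∧ xRz) → ∃w (yRw ∧ zRw)) — i.e. a generalized confluence (Geach) condition.
A: satisfies the condition.
B: fails — 0R²0, 0R2 but no w with 0Rw and 2Rw.
C: satisfies the condition.
D: satisfies the condition.
Valid on: A, C, D.

A, C, D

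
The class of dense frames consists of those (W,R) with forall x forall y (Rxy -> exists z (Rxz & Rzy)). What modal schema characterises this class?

□□ψ → □ψ

A defining formula is □□ψ → □ψ (the C4 axiom).
Suppose □□ψ→□ψ is valid. Take Rxy and set V(ψ)={w : xR²w}. Then □□ψ at x, so □ψ at x, so ψ at y, i.e. ∃z(Rxz∧Rzy).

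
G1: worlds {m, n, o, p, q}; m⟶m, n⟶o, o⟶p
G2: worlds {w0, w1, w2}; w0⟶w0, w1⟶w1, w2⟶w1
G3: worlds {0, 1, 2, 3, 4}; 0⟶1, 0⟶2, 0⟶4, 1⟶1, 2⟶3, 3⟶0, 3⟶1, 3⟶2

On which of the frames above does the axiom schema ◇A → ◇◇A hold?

G2

The schema corresponds to a generalized confluence (Geach) condition: ∀x ∀y (xRy → ∃w (y = w ∧ xR²w)).
G1: fails — nRo but no w with o=w and nR²w.
G2: satisfies the condition.
G3: fails — 0R2 but no w with 2=w and 0R²w.
Valid on: G2.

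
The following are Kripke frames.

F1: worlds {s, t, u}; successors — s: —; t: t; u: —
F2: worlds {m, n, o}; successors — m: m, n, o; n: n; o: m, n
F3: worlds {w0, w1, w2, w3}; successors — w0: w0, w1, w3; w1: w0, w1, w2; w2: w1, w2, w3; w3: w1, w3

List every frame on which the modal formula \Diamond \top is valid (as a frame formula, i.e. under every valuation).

F2, F3

Frame correspondent (Sahlqvist): \forall x \exists y Rxy — i.e. seriality.
F1: fails — world s has no successor.
F2: condition met.
F3: condition met.
Valid on: F2, F3.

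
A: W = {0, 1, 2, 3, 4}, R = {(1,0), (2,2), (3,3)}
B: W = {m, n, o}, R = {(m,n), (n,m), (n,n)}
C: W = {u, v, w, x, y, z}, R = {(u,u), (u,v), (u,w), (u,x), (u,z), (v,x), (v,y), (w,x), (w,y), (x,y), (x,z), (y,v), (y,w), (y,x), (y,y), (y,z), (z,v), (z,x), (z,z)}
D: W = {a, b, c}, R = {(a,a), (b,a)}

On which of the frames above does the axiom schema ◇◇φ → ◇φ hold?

Frame correspondent (Sahlqvist): ∀x ∀y ∀z (Rxy ∧ Ryz → Rxz) — i.e. transitivity.
A: ✓.
B: fails — Rmn and Rnm but not Rmm.
C: fails — Ruv and Rvy but not Ruy.
D: ✓.

A, D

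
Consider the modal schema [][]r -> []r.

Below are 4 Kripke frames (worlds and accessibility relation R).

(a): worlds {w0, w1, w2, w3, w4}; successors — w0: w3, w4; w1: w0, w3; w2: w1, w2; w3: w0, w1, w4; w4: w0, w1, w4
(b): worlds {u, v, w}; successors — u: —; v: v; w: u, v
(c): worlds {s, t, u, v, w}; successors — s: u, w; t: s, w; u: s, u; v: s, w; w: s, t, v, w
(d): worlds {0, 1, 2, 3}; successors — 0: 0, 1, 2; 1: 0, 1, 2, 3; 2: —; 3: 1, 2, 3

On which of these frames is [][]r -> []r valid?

Frame correspondent (Sahlqvist): forall x forall y (Rxy -> exists z (Rxz & Rzy)) — i.e. density.
(a): fails — Rw0w3 but no z with Rw0z and Rzw3.
(b): fails — Rwu but no z with Rwz and Rzu.
(c): condition met.
(d): condition met.
Valid on: (c), (d).

(c), (d)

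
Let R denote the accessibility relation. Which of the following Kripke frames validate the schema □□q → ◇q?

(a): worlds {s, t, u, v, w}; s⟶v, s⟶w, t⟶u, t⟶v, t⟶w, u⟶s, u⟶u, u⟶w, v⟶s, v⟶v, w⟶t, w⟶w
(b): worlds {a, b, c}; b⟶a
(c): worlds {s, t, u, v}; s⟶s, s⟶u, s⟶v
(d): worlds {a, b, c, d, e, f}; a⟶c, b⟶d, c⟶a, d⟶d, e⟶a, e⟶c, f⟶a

(a)

The schema corresponds to a generalized confluence (Geach) condition: ∀x ∃w (xR²w ∧ xRw).
(a): holds.
(b): fails — at a but no w with aR²w and aRw.
(c): fails — at t but no w with tR²w and tRw.
(d): fails — at a but no w with aR²w and aRw.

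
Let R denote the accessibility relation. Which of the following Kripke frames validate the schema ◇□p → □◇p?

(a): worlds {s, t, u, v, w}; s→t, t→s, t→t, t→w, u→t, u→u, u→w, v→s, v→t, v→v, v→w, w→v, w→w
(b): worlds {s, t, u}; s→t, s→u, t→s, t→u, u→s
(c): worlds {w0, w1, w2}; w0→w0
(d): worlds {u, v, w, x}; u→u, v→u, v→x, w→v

The schema corresponds to convergence: ∀x ∀y ∀z (Rxy ∧ Rxz → ∃w (Ryw ∧ Rzw)).
(a): fails — Rts and Rtw but s and w have no common successor.
(b): fails — Rts and Rtu but s and u have no common successor.
(c): holds.
(d): fails — Rvu and Rvx but u and x have no common successor.

(c)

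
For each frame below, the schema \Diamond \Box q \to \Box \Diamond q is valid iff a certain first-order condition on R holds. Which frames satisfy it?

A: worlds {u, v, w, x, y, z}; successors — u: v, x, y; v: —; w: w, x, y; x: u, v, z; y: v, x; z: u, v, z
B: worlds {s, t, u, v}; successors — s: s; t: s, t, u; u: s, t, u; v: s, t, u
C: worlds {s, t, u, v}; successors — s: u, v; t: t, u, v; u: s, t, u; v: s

The schema corresponds to convergence: \forall x \forall y \forall z (Rxy \wedge Rxz \to \exists w (Ryw \wedge Rzw)).
A: fails — Ruv and Ruv but v and v have no common successor.
B: holds.
C: fails — Rtv and Rtt but v and t have no common successor.

B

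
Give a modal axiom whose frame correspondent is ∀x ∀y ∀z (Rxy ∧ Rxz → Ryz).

This is the Euclidean property; the standard corresponding axiom is 5: ◇ψ → □◇ψ.
Suppose ◇ψ→□◇ψ is valid. Take Rxy, Rxz and set V(ψ)={y}. Then ◇ψ at x, so □◇ψ at x, so ◇ψ at z, so some w with Rzw has ψ; w=y, i.e. Rzy. By symmetry of the argument, Ryz.

◇ψ → □◇ψ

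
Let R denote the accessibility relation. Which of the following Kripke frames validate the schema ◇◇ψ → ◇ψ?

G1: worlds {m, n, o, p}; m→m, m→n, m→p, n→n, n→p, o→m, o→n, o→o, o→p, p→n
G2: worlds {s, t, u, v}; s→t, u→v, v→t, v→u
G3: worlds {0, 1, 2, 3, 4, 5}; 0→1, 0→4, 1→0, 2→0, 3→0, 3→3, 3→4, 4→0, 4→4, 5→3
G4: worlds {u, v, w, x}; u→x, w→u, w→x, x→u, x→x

none

The schema corresponds to transitivity: ∀x ∀y ∀z (Rxy ∧ Ryz → Rxz).
G1: fails — Rpn and Rnp but not Rpp.
G2: fails — Ruv and Rvt but not Rut.
G3: fails — R10 and R01 but not R11.
G4: fails — Rux and Rxu but not Ruu.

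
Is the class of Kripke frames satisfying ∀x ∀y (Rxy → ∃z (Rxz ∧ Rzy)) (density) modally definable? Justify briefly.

Yes, by □□r → □r

This is a Sahlqvist condition; the C4 axiom □□r → □r defines it.
Suppose □□r→□r is valid. Take Rxy and set V(r)={w : xR²w}. Then □□r at x, so □r at x, so r at y, i.e. ∃z(Rxz∧Rzy).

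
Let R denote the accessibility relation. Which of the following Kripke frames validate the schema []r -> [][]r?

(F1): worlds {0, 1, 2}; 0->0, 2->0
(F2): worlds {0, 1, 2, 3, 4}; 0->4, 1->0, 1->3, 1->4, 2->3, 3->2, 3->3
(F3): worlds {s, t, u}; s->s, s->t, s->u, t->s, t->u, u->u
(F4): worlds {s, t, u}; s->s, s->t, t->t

(F1), (F4)

The schema corresponds to transitivity: forall x forall y forall z (Rxy & Ryz -> Rxz).
(F1): satisfies the condition.
(F2): fails — R23 and R32 but not R22.
(F3): fails — Rts and Rst but not Rtt.
(F4): satisfies the condition.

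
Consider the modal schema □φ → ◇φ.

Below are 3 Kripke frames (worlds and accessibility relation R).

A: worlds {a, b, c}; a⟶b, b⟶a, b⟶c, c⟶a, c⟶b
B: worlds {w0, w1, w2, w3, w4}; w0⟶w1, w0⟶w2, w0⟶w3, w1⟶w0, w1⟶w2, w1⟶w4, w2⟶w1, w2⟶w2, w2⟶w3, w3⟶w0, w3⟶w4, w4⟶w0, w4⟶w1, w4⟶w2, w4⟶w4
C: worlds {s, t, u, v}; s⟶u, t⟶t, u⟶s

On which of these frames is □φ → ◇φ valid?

A, B

This is the axiom for seriality; its first-order frame correspondent is ∀x ∃y Rxy.
A: satisfies the condition.
B: satisfies the condition.
C: fails — world v has no successor.
Valid on: A, B.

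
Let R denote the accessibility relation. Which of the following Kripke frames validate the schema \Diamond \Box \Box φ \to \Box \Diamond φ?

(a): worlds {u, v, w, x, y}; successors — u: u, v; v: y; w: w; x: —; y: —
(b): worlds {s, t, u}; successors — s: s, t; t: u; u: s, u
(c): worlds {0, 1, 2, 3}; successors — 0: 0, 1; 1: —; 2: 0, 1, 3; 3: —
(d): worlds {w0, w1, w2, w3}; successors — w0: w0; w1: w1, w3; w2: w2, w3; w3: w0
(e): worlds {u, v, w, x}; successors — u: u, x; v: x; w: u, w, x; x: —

Frame correspondent (Sahlqvist): \forall x \forall y \forall z ((xRy \wedge xRz) \to \exists w (y R^2 w \wedge zRw)) — i.e. a generalized confluence (Geach) condition.
(a): fails — uRv, uRu but no t with vR²t and uRt.
(b): ✓.
(c): fails — 0R0, 0R1 but no w with 0R²w and 1Rw.
(d): fails — w1Rw3, w1Rw1 but no w with w3R²w and w1Rw.
(e): fails — uRu, uRx but no t with uR²t and xRt.

(b)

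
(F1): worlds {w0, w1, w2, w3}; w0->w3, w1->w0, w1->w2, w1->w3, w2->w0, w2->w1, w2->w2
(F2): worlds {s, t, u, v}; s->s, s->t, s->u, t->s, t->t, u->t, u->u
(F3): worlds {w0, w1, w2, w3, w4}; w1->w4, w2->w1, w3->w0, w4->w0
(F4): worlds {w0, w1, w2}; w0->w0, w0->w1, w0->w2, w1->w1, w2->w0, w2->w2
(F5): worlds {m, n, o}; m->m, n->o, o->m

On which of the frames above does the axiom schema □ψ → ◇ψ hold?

(F4), (F5)

Frame correspondent (Sahlqvist): ∀x ∃y Rxy — i.e. seriality.
(F1): fails — world w3 has no successor.
(F2): fails — world v has no successor.
(F3): fails — world w0 has no successor.
(F4): holds.
(F5): holds.
Valid on: (F4), (F5).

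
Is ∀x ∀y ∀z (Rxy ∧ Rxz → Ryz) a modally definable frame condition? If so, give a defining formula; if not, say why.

The condition is the Euclidean property. A defining modal formula is ◇q → □◇q.

Definable; ◇q → □◇q defines it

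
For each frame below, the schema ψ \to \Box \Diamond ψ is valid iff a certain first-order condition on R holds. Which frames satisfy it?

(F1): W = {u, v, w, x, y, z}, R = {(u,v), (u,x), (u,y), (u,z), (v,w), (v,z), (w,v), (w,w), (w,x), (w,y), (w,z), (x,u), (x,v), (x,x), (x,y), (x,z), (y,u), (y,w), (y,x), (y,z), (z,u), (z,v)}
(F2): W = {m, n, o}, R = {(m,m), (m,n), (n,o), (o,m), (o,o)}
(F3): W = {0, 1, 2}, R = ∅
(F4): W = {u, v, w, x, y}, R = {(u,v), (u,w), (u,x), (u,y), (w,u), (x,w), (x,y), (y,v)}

This is the axiom for symmetry; its first-order frame correspondent is \forall x \forall y (Rxy \to Ryx).
(F1): fails — Ruv but not Rvu.
(F2): fails — Rom but not Rmo.
(F3): ✓.
(F4): fails — Ruv but not Rvu.
Valid on: (F3).

(F3)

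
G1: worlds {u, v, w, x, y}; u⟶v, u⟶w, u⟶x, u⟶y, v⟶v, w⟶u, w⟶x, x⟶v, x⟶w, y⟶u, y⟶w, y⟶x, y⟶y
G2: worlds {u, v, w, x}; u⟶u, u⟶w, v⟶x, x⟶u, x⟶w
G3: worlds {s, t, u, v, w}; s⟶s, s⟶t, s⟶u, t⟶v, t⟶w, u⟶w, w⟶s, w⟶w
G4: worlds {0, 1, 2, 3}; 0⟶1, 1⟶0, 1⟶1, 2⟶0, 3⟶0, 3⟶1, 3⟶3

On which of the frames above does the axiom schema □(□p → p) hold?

Frame correspondent (Sahlqvist): ∀x ∀y (Rxy → Ryy) — i.e. shift-reflexivity.
G1: fails — Rxw but not Rww.
G2: fails — Rxw but not Rww.
G3: fails — Rtv but not Rvv.
G4: fails — R10 but not R00.

none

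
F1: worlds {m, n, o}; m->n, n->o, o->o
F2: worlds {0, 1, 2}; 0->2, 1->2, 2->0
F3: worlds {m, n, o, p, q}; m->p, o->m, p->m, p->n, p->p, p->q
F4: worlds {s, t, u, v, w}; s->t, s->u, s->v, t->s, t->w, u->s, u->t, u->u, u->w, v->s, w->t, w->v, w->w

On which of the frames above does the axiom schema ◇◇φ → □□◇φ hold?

This is the axiom for a generalized confluence (Geach) condition; its first-order frame correspondent is ∀x ∀y ∀z ((xR²y ∧ xR²z) → ∃w (y = w ∧ zRw)).
F1: condition met.
F2: fails — 0R²0, 0R²0 but no w with 0=w and 0Rw.
F3: fails — mR²m, mR²m but no w with m=w and mRw.
F4: fails — sR²s, sR²s but no w* with s=w* and sRw*.
Valid on: F1.

F1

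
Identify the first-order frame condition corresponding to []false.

Emptiness of R

□⊥ is valid iff no world has any successor (otherwise □⊥ fails at any world with one).
Conversely, on a frame with emptiness of R the schema holds at every world under every valuation.
So the correspondent is emptiness of R.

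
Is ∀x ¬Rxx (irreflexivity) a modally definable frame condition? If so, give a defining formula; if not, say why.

Modal frame validity is preserved under surjective bounded morphisms.
The 3-cycle (worlds a,b,c with a→b→c→a) is irreflexive, and the map sending every world to a single reflexive point • is a surjective bounded morphism (forth: every edge maps to (•,•); back: every world has a successor). So any modal formula valid on the 3-cycle is also valid on the reflexive point, which is not irreflexive.
Hence irreflexivity is not modally definable.

No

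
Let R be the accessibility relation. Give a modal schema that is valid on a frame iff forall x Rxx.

□p → p

This is reflexivity; the standard corresponding axiom is T: □p → p.
Suppose □p→p is valid. At any x set V(p)={w : Rxw}. Then □p holds at x, so p holds at x, i.e. Rxx.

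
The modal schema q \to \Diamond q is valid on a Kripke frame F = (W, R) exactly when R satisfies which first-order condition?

This is a form of the T axiom.
It corresponds to reflexivity: \forall x Rxx.

reflexivity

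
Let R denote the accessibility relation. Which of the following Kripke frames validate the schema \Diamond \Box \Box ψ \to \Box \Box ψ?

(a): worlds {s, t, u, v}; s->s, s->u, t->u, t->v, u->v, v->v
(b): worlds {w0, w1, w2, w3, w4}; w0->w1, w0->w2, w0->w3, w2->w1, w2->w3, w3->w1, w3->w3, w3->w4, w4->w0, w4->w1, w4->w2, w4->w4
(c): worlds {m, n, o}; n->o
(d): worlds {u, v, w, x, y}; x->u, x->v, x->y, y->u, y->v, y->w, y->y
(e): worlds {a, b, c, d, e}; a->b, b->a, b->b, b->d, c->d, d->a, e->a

(c)

Frame correspondent (Sahlqvist): \forall x \forall y \forall z ((xRy \wedge x R^2 z) \to \exists w (y R^2 w \wedge z = w)) — i.e. a generalized confluence (Geach) condition.
(a): fails — sRu, sR²s but no w with uR²w and s=w.
(b): fails — w0Rw1, w0R²w1 but no w with w1R²w and w1=w.
(c): holds.
(d): fails — xRu, xR²u but no t with uR²t and u=t.
(e): fails — bRd, bR²a but no w with dR²w and a=w.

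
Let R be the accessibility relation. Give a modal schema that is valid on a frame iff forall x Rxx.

□s → s

A defining formula is □s → s (the T axiom).
Suppose □s→s is valid. At any x set V(s)={w : Rxw}. Then □s holds at x, so s holds at x, i.e. Rxx.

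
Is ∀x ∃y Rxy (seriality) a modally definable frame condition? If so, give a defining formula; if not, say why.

Yes: it is seriality, defined by the D schema □q → ◇q.
Suppose □q→◇q is valid. At any x set V(q)=W. Then □q at x, so ◇q at x, so x has a successor.

Yes, by □q → ◇q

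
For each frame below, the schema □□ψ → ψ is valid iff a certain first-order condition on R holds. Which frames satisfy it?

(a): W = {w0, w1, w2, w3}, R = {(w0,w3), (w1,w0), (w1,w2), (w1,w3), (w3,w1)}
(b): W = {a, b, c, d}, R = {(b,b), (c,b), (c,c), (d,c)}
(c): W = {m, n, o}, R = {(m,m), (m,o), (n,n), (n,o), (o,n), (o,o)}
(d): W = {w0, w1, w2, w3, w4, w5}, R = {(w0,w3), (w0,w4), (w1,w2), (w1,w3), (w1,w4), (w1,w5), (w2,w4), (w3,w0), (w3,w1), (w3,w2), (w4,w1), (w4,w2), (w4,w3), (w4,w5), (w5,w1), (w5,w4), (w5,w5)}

(c), (d)

This is the axiom for a generalized confluence (Geach) condition; its first-order frame correspondent is ∀x ∃w (xR²w ∧ x = w).
(a): fails — at w0 but no w with w0R²w and w0=w.
(b): fails — at a but no w with aR²w and a=w.
(c): condition met.
(d): condition met.
Valid on: (c), (d).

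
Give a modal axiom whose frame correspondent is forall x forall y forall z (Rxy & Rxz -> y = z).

◇p → □p

The condition is partial functionality. The CD schema ◇p → □p defines it.
Suppose ◇p→□p is valid. Take Rxy, Rxz and set V(p)={y}. Then ◇p at x, so □p at x, so p at z, i.e. z=y.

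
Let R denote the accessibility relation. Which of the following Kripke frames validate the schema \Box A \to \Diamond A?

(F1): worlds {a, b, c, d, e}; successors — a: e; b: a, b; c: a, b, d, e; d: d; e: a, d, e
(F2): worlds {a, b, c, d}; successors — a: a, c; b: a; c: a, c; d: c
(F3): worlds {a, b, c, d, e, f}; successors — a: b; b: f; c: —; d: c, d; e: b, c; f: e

Frame correspondent (Sahlqvist): \forall x \exists y Rxy — i.e. seriality.
(F1): condition met.
(F2): condition met.
(F3): fails — world c has no successor.

(F1), (F2)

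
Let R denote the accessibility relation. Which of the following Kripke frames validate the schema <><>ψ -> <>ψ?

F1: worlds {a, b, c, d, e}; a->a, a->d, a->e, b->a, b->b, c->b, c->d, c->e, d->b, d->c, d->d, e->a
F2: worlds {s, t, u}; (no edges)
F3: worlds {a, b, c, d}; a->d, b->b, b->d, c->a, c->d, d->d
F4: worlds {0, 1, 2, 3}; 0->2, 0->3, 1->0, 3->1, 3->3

The schema corresponds to transitivity: forall x forall y forall z (Rxy & Ryz -> Rxz).
F1: fails — Rcd and Rdc but not Rcc.
F2: holds.
F3: holds.
F4: fails — R10 and R02 but not R12.

F2, F3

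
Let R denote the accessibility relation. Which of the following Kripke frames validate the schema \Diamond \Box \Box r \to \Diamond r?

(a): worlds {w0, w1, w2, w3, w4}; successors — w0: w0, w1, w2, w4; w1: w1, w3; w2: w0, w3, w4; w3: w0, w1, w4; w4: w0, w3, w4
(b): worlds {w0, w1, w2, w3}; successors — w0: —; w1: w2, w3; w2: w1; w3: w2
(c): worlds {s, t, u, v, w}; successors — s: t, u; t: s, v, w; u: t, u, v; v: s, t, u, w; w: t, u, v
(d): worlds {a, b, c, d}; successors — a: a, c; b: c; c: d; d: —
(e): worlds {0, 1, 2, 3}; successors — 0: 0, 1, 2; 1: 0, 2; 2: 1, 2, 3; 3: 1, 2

(a), (c), (e)

The schema corresponds to a generalized confluence (Geach) condition: \forall x \forall y (xRy \to \exists w (y R^2 w \wedge xRw)).
(a): holds.
(b): fails — w1Rw3 but no w with w3R²w and w1Rw.
(c): holds.
(d): fails — aRc but no w with cR²w and aRw.
(e): holds.
Valid on: (a), (c), (e).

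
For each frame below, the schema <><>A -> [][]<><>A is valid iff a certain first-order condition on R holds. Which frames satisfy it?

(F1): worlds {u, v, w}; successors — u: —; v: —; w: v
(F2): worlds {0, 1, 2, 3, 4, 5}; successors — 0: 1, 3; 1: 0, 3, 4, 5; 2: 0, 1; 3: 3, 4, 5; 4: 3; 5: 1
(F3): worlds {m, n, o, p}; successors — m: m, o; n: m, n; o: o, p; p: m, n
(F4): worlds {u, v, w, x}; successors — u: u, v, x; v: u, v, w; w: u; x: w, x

This is the axiom for a generalized confluence (Geach) condition; its first-order frame correspondent is forall x forall y forall z ((x R^2 y & x R^2 z) -> exists w (y = w & z R^2 w)).
(F1): satisfies the condition.
(F2): fails — 0R²0, 0R²3 but no w with 0=w and 3R²w.
(F3): fails — mR²p, mR²p but no w with p=w and pR²w.
(F4): fails — uR²v, uR²x but no t with v=t and xR²t.
Valid on: (F1).

(F1)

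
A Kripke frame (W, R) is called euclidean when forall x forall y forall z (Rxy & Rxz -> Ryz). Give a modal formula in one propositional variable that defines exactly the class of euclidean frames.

◇r → □◇r

This is the Euclidean property; the standard corresponding axiom is 5: ◇r → □◇r.
Suppose ◇r→□◇r is valid. Take Rxy, Rxz and set V(r)={y}. Then ◇r at x, so □◇r at x, so ◇r at z, so some w with Rzw has r; w=y, i.e. Rzy. By symmetry of the argument, Ryz.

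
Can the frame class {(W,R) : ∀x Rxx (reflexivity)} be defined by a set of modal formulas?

Yes: it is reflexivity, defined by the T schema □r → r.

Yes — defined by □r → r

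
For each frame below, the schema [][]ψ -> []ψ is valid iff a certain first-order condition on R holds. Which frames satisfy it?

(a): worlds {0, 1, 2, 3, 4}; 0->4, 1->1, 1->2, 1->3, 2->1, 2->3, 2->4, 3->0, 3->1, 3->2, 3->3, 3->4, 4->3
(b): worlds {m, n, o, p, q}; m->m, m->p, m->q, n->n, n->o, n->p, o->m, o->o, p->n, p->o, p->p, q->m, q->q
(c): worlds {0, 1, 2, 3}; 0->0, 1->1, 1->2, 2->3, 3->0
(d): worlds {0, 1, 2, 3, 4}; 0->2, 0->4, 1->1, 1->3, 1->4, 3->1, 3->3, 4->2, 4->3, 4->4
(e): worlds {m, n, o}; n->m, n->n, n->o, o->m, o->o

Frame correspondent (Sahlqvist): forall x forall y (Rxy -> exists z (Rxz & Rzy)) — i.e. density.
(a): fails — R04 but no z with R0z and Rz4.
(b): condition met.
(c): fails — R23 but no z with R2z and Rz3.
(d): condition met.
(e): condition met.
Valid on: (b), (d), (e).

(b), (d), (e)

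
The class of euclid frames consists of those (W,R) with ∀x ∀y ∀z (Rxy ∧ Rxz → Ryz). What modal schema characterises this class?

This is the Euclidean property; the standard corresponding axiom is 5: ◇r → □◇r.
Suppose ◇r→□◇r is valid. Take Rxy, Rxz and set V(r)={y}. Then ◇r at x, so □◇r at x, so ◇r at z, so some w with Rzw has r; w=y, i.e. Rzy. By symmetry of the argument, Ryz.

◇r → □◇r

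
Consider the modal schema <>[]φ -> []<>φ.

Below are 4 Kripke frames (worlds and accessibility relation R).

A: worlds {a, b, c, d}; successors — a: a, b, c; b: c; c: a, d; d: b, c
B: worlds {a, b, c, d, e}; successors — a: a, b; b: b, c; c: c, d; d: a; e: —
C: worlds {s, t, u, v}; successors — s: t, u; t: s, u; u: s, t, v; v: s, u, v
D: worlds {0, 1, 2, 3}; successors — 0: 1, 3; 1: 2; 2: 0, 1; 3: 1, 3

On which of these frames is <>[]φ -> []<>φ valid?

C

This is the axiom for convergence; its first-order frame correspondent is forall x forall y forall z (Rxy & Rxz -> exists w (Ryw & Rzw)).
A: fails — Rab and Rac but b and c have no common successor.
B: fails — Rcc and Rcd but c and d have no common successor.
C: ✓.
D: fails — R01 and R03 but 1 and 3 have no common successor.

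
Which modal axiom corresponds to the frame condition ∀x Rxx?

This is reflexivity; the standard corresponding axiom is T: □p → p.
Suppose □p→p is valid. At any x set V(p)={w : Rxw}. Then □p holds at x, so p holds at x, i.e. Rxx.

□p → p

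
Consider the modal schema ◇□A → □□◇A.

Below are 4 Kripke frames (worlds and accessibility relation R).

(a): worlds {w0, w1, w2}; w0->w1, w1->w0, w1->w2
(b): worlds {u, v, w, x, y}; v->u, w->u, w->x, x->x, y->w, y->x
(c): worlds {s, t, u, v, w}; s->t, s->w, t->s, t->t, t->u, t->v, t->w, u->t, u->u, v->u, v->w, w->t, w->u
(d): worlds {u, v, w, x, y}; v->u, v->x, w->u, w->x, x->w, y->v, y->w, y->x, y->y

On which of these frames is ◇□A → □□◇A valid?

This is the axiom for a generalized confluence (Geach) condition; its first-order frame correspondent is ∀x ∀y ∀z ((xRy ∧ xR²z) → ∃w (yRw ∧ zRw)).
(a): fails — w0Rw1, w0R²w0 but no w with w1Rw and w0Rw.
(b): fails — wRu, wR²x but no t with uRt and xRt.
(c): satisfies the condition.
(d): fails — vRu, vR²w but no t with uRt and wRt.
Valid on: (c).

(c)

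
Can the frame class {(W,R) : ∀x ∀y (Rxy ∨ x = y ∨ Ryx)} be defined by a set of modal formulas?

Modal frame validity is preserved under disjoint unions.
Take 4 disjoint single-world reflexive frames: each is trivially connected, but their disjoint union has 4 worlds with no edge between distinct components, so it is not connected.
Hence connectedness of R is not modally definable.

No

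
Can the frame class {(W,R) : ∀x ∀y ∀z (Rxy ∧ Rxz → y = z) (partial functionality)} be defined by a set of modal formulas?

Yes, by ◇r → □r

Yes: it is partial functionality, defined by the CD schema ◇r → □r.
Suppose ◇r→□r is valid. Take Rxy, Rxz and set V(r)={y}. Then ◇r at x, so □r at x, so r at z, i.e. z=y.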